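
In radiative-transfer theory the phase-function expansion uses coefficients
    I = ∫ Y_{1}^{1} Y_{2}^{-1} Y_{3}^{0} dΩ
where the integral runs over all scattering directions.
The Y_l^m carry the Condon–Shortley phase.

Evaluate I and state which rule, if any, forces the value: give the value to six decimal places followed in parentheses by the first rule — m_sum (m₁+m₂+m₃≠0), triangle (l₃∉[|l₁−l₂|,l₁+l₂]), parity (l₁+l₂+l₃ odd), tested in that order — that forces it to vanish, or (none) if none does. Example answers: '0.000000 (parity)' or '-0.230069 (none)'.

Rules hold: Σm=0, L=6 even, 1≤3≤3.
N = 3·5·7 = 105
Δ = 0!·2!·4!/7! = 1/105
Racah Σ t=0..0: t=0:+1/4 = 1/4
⇒ 3j(1 2 3; 0 0 0)² = 3/35, sgn -1
Racah Σ t=0..0: t=0:+1/12 = 1/12
⇒ 3j(1 2 3; 1 -1 0)² = 1/35, sgn -1
4πI² = N·(3j₀)²·(3jₘ)² = 9/35
I = +1·√(0.257143/4π) = 0.14304817
No selection rule forces the value: the integral is nonzero (none).

0.143048 (none)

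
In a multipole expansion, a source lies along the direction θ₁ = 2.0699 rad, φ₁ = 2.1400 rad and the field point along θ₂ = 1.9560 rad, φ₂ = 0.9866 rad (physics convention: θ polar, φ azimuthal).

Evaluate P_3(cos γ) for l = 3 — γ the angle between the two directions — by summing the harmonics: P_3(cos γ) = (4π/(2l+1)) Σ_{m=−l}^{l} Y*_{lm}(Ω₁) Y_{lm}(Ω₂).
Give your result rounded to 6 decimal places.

Addition theorem: P_3(cos γ) = (4π/7) Σ_m Y*_{lm}(Ω₁) Y_{lm}(Ω₂), m = −3…3:
  [-3]  conj(Y_{3,-3})(Ω₁) = +0.279765+0.038517i ; Y_{3,-3}(Ω₂) = -0.326589-0.060034i ; Δ = -0.089056-0.029375i
  [-2]  conj(Y_{3,-2})(Ω₁) = +0.158019+0.342392i ; Y_{3,-2}(Ω₂) = +0.129157+0.303449i ; Δ = -0.083489+0.092173i
  [-1]  conj(Y_{3,-1})(Ω₁) = -0.022248+0.034771i ; Y_{3,-1}(Ω₂) = -0.048575+0.073466i ; Δ = -0.001474-0.003323i
  [+0]  conj(Y_{3,0})(Ω₁) = +0.331249-0.000000i ; Y_{3,0}(Ω₂) = +0.321675+0.000000i ; Δ = +0.106554+0.000000i
  [+1]  conj(Y_{3,1})(Ω₁) = +0.022248+0.034771i ; Y_{3,1}(Ω₂) = +0.048575+0.073466i ; Δ = -0.001474+0.003323i
  [+2]  conj(Y_{3,2})(Ω₁) = +0.158019-0.342392i ; Y_{3,2}(Ω₂) = +0.129157-0.303449i ; Δ = -0.083489-0.092173i
  [+3]  conj(Y_{3,3})(Ω₁) = -0.279765+0.038517i ; Y_{3,3}(Ω₂) = +0.326589-0.060034i ; Δ = -0.089056+0.029375i
Total Σ_m = -0.241483+0.000000i. Multiply by 1.795196: -0.433509+0.000000i. P_3(cos γ) = -0.433509

-0.433509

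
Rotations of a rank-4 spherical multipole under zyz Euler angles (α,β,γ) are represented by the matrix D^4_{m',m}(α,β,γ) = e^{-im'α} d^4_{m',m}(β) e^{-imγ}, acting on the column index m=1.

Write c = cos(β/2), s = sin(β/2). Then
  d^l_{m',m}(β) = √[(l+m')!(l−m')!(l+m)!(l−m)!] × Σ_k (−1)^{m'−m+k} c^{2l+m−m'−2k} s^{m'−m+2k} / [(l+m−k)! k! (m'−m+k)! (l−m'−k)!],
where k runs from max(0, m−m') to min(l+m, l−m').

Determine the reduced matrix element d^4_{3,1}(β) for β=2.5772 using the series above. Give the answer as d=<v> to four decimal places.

d=-0.0643

d^4_{3,1}(β=2.5772) via the finite sum:
Half-angle: c=0.278466, s=0.960446. N=√(5040·1·120·6)=1904.940944
Admissible k: 0..1 (factorial args all ≥0)
  k=0: (−1)^2·1904.9409/(240)·0.2785^6·0.9604^2 = +0.003414
  k=1: (−1)^3·1904.9409/(144)·0.2785^4·0.9604^4 = -0.067686
d^4_{3,1}(2.5772) = +0.003414 -0.067686 = -0.064272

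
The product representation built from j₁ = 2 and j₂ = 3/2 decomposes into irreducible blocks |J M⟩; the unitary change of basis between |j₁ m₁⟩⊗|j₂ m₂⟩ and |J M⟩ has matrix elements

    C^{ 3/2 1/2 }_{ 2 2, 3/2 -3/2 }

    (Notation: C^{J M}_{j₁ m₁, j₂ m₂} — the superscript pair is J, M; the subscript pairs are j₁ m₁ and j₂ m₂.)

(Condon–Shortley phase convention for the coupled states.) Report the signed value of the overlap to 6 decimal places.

+√(2/5) = +0.632456

√[4·2!2!1!/6! · 4!0!0!3!2!1!] = √(32/5)
  +(−1)^0/∏(0,2,0,0,2,1)! = 1/4  (running 1/4)
⟨..|..⟩ = √(32/5)·(1/4) = +0.632456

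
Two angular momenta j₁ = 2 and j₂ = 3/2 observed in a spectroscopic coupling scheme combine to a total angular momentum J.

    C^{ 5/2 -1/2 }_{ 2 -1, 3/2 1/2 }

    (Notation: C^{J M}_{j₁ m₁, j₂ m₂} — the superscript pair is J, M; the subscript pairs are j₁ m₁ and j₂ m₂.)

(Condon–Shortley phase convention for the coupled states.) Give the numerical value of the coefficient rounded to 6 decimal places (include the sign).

j₁+j₂−J=1  J+j₁−j₂=3  J−j₁+j₂=2  j₁+j₂+J+1=7
(j₁±m₁, j₂±m₂, J±M) = (1,3,2,1,2,3)
P² = 72/35
sum k=0..1:
  [0] +1/12 = 1/12
  [1] −1/2 = -1/2
S = -5/12
C² = P²·S² = 5/14 ; C = -0.597614

−√(5/14) ≈ -0.597614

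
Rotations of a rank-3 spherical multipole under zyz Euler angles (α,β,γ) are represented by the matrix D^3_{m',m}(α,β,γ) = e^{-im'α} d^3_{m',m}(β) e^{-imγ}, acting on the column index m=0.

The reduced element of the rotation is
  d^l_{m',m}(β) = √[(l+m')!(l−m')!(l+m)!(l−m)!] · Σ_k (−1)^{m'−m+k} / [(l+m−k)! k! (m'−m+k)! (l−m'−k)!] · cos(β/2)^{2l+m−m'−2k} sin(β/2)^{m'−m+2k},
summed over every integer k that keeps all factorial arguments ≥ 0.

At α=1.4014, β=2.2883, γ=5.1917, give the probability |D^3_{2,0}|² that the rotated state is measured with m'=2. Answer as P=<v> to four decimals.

P=0.2612

Split into d^3_{2,0}(β=2.2883) × two z-phases.
c=cos(2.288300/2)=0.413820, s=sin(2.288300/2)=0.910359; N=√[120·1·6·6]=65.726707
Admissible k: 0..1 (factorial args all ≥0)
  k=0: (−1)^2·65.7267/(12)·0.4138^4·0.9104^2 = +0.133117
  k=1: (−1)^3·65.7267/(12)·0.4138^2·0.9104^4 = -0.644220
d^3_{2,0}(2.2883) = +0.133117 -0.644220 = -0.511103
|D^3_{2,0}|² = |d^3_{2,0}(β)|² = (-0.511103)² = 0.261226 (the z-rotation phases have unit modulus)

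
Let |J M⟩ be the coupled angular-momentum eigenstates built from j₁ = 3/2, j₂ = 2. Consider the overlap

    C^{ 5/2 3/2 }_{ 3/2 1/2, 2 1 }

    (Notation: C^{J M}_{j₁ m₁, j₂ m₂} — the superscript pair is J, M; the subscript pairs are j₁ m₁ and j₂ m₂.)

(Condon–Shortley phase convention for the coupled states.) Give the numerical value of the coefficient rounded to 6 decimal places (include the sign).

−√(1/35) ≈ -0.169031

j₁+j₂−J=1  J+j₁−j₂=2  J−j₁+j₂=3  j₁+j₂+J+1=7
(j₁±m₁, j₂±m₂, J±M) = (2,1,3,1,4,1)
P² = 144/35
sum k=0..1:
  [0] +1/6 = 1/6
  [1] −1/4 = -1/4
S = -1/12
C² = P²·S² = 1/35 ; C = -0.169031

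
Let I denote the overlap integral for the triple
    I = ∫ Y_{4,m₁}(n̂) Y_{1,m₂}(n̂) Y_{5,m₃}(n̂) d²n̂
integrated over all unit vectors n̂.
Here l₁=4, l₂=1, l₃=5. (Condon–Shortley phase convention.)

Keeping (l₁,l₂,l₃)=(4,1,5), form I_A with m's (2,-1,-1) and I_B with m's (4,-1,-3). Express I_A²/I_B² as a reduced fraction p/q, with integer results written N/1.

6/1

l's match ⇒ only the (l;m) 3-j factors differ between A and B.
A: triangle coeff Δ(4,1,5) = 1/495; Σ_t [0,0]: t=0:+1/2880 = 1/2880; (3j)²=2/165 [(4 1 5; 2 -1 -1)], sign=+1
B: triangle coeff Δ(4,1,5) = 1/495; Σ_t [0,0]: t=0:+1/80640 = 1/80640; (3j)²=1/495 [(4 1 5; 4 -1 -3)], sign=+1
I_A²/I_B² = (2/165)/(1/495) = 6/1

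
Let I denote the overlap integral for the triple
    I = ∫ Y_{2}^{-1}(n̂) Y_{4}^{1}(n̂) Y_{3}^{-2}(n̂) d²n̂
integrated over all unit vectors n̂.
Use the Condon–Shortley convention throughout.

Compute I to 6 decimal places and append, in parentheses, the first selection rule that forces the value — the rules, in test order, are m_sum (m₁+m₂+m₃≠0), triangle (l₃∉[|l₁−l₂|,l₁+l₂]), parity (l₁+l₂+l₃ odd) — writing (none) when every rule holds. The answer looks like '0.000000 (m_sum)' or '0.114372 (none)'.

Σmᵢ = -2 ≠ 0, so the φ-integral vanishes; I = 0

0.000000 (m_sum)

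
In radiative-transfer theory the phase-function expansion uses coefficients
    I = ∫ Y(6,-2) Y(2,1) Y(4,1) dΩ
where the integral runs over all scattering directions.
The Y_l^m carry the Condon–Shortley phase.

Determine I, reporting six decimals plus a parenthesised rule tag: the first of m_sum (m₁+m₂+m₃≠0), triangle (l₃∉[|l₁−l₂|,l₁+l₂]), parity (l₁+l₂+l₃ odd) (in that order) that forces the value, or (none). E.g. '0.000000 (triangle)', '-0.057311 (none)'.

m-sum 0 ✓  L=12 even ✓  4≤4≤8 ✓
Π(2lᵢ+1) = 13×5×9 = 585
triangle coeff Δ(6,2,4) = 1/6435
Σ_t [2,2]: t=2:+1/2304 = 1/2304
(3j)²=5/143 [(6 2 4; 0 0 0)], sign=+1
Σ_t [3,3]: t=3:−1/4320 = -1/4320
(3j)²=224/6435 [(6 2 4; -2 1 1)], sign=+1
⇒ 4πI² = 1120/1573
I = (+1)√(1120/1573/(4π)) = 0.23803440
No selection rule forces the value: the integral is nonzero (none).

0.238034 (none)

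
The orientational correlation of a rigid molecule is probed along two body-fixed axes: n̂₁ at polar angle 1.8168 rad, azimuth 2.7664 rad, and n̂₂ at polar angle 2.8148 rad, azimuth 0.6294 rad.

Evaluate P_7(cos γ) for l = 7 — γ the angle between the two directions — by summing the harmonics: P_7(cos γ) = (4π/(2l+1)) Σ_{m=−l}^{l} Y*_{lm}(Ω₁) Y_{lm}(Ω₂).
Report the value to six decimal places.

-0.134159

Addition theorem: P_7(cos γ) = (4π/15) Σ_m Y*_{lm}(Ω₁) Y_{lm}(Ω₂), m = −7…7:
  term(m=-7) = -0.000052+0.000048i   from Y*(Ω₁)=+0.351300+0.198928i, Y(Ω₂)=-0.000053+0.000167i
  term(m=-6) = +0.000711+0.000186i   from Y*(Ω₁)=+0.238597+0.294835i, Y(Ω₂)=+0.001561-0.001150i
  term(m=-5) = +0.000294+0.000916i   from Y*(Ω₁)=-0.021669-0.068788i, Y(Ω₂)=-0.013333+0.000072i
  term(m=-4) = +0.014411-0.017319i   from Y*(Ω₁)=+0.024665-0.351647i, Y(Ω₂)=+0.051869+0.037343i
  term(m=-3) = -0.008867-0.001140i   from Y*(Ω₁)=+0.017878-0.037467i, Y(Ω₂)=-0.067214-0.204602i
  term(m=-2) = -0.065463-0.139636i   from Y*(Ω₁)=-0.235402+0.219469i, Y(Ω₂)=-0.147090+0.456049i
  term(m=-1) = -0.025318+0.039832i   from Y*(Ω₁)=-0.078095+0.030758i, Y(Ω₂)=+0.454566-0.331013i
  term(m=+0) = +0.008430+0.000000i   from Y*(Ω₁)=+0.310408-0.000000i, Y(Ω₂)=+0.027156+0.000000i
  term(m=+1) = -0.025318-0.039832i   from Y*(Ω₁)=+0.078095+0.030758i, Y(Ω₂)=-0.454566-0.331013i
  term(m=+2) = -0.065463+0.139636i   from Y*(Ω₁)=-0.235402-0.219469i, Y(Ω₂)=-0.147090-0.456049i
  term(m=+3) = -0.008867+0.001140i   from Y*(Ω₁)=-0.017878-0.037467i, Y(Ω₂)=+0.067214-0.204602i
  term(m=+4) = +0.014411+0.017319i   from Y*(Ω₁)=+0.024665+0.351647i, Y(Ω₂)=+0.051869-0.037343i
  term(m=+5) = +0.000294-0.000916i   from Y*(Ω₁)=+0.021669-0.068788i, Y(Ω₂)=+0.013333+0.000072i
  term(m=+6) = +0.000711-0.000186i   from Y*(Ω₁)=+0.238597-0.294835i, Y(Ω₂)=+0.001561+0.001150i
  term(m=+7) = -0.000052-0.000048i   from Y*(Ω₁)=-0.351300+0.198928i, Y(Ω₂)=+0.000053+0.000167i
Accumulated sum -0.160140+0.000000i; after 4π/(2l+1) scaling, -0.134159+0.000000i ⇒ P_7 = -0.134159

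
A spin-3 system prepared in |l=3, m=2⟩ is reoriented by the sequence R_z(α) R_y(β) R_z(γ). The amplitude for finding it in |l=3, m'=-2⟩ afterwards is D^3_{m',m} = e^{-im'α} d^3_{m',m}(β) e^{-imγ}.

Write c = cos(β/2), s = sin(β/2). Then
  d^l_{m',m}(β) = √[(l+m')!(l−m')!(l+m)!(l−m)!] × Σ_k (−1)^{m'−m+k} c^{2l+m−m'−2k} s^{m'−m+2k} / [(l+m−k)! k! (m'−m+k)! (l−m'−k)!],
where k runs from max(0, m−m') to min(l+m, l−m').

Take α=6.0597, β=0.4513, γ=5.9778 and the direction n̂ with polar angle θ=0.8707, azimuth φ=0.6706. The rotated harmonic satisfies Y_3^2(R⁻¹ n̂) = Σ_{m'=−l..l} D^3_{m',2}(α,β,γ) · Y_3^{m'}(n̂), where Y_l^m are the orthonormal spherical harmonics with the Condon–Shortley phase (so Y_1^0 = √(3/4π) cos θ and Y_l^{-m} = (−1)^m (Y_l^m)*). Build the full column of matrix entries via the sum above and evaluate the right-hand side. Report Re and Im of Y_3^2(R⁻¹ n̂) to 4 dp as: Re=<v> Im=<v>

Re=-0.3026 Im=-0.0358

Need the full column D^3_{m',2} for m'=−3..3 at α=6.0597, β=0.4513, γ=5.9778.
cos(β/2)=0.974649, sin(β/2)=0.223740
d^3_{-3,2}: single k=5 term ⇒ +0.001339;  D = +0.001336-0.000080i
d^3_{-2,2}: k∈[4..5] ⇒ +0.011903 -0.000125 = +0.011777;  D = +0.011619+0.001920i
d^3_{-1,2}: k∈[3..4] ⇒ +0.065585 -0.001728 = +0.063857;  D = +0.059128+0.024117i
d^3_{0,2}: k∈[2..3] ⇒ +0.247423 -0.013039 = +0.234385;  D = +0.192009+0.134419i
d^3_{1,2}: k∈[1..2] ⇒ +0.622278 -0.065585 = +0.556693;  D = +0.373947+0.412396i
d^3_{2,2}: k∈[0..1] ⇒ +0.857214 -0.225865 = +0.631348;  D = +0.309892+0.550062i
d^3_{3,2}: single k=0 term ⇒ -0.482014;  D = -0.137634-0.461947i
Y_3^{m'}(θ=0.8707,φ=0.6706) and Σ D·Y over m':
  (+0.0013-0.0001i)·(-0.0797-0.1688i)  (+0.0116+0.0019i)·(+0.0876-0.3750i)  (+0.0591+0.0241i)·(+0.2083-0.1652i)  (+0.1920+0.1344i)·(-0.2223+0.0000i)  (+0.3739+0.4124i)·(-0.2083-0.1652i)  (+0.3099+0.5501i)·(+0.0876+0.3750i)  (-0.1376-0.4619i)·(+0.0797-0.1688i)
Y_3^2(R⁻¹ n̂) = -0.302561-0.035842i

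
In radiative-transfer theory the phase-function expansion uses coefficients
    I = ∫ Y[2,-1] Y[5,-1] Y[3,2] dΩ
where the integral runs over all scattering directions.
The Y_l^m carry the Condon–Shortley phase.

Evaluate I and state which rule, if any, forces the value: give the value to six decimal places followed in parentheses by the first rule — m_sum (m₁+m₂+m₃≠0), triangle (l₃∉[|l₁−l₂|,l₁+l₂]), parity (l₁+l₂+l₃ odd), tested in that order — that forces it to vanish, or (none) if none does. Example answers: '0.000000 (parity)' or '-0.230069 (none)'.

Checks pass: Σm=0; 10 even; l₃=3∈[3,7].
(2·2+1)(2·5+1)(2·3+1) = 385
Δ: 4! 0! 6! / 11! → 1/2310
sum: t=2:+1/144 = 1/144
3j²(2 5 3; 0 0 0) = Δ·Π!·Σ² = 10/231  (sign -1)
sum: t=3:−1/720 = -1/720
3j²(2 5 3; -1 -1 2) = Δ·Π!·Σ² = 4/385  (sign +1)
combine: 4πI² = 385·10/231·4/385 = 40/231
take √, sign -1: I = -0.11738675
No selection rule forces the value: the integral is nonzero (none).

-0.117387 (none)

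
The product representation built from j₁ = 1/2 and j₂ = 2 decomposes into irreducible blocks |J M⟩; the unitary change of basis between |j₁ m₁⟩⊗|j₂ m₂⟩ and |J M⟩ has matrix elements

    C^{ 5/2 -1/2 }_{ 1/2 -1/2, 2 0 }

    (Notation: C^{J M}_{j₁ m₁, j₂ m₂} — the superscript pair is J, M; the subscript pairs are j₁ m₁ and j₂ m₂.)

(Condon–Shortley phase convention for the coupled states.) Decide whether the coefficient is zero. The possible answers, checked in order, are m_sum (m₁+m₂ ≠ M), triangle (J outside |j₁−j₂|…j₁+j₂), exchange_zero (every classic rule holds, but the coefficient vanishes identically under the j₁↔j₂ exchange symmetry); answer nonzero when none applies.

nonzero

m-sum: m₁+m₂ = -1/2+0 = -1/2, M = -1/2  ✓
triangle: |j₁−j₂| = 3/2 ≤ J = 5/2 ≤ j₁+j₂ = 5/2  ✓
exchange: j₁≠j₂ or m₁≠m₂ — the exchange symmetry imposes no constraint here
value check: CG = +√(3/5) = +0.774597 ≠ 0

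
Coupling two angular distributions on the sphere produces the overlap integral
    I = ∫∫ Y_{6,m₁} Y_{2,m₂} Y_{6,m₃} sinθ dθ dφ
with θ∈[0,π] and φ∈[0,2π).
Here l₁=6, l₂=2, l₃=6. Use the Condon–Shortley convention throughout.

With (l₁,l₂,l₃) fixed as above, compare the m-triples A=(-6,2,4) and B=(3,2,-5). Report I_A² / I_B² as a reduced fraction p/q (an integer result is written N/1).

Shared (l₁,l₂,l₃)=(6,2,6): N and (l;000)² cancel in I_A²/I_B².
A: Δ = 2!·10!·2!/15! = 1/90090; Racah Σ t=2..2: t=2:+1/14515200 = 1/14515200; ⇒ 3j(6 2 6; -6 2 4)² = 2/455, sgn +1
B: Δ = 2!·10!·2!/15! = 1/90090; Racah Σ t=2..2: t=2:+1/1451520 = 1/1451520; ⇒ 3j(6 2 6; 3 2 -5)² = 1/91, sgn -1
I_A²/I_B² = (2/455)/(1/91) = 2/5

2/5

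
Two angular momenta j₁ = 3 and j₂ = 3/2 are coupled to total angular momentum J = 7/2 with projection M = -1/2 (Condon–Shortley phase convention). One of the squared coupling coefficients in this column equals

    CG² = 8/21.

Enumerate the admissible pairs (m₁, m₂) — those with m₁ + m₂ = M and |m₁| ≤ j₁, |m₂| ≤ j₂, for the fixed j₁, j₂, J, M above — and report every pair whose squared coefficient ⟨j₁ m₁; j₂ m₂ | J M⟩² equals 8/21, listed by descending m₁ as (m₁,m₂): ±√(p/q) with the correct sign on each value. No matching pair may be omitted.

Admissible pairs with m₁+m₂ = M = -1/2: (-2,3/2), (-1,1/2), (0,-1/2), (1,-3/2)
  (m₁,m₂)=(1,-3/2): CG² = 8/21, CG = +√(8/21)   ← matches the target
  (m₁,m₂)=(0,-1/2): CG² = 2/21, CG = +√(2/21)
  (m₁,m₂)=(-1,1/2): CG² = 2/7, CG = −√(2/7)
  (m₁,m₂)=(-2,3/2): CG² = 5/21, CG = −√(5/21)
Pairs with CG² = 8/21: (1,-3/2): +√(8/21)

(1,-3/2): +√(8/21)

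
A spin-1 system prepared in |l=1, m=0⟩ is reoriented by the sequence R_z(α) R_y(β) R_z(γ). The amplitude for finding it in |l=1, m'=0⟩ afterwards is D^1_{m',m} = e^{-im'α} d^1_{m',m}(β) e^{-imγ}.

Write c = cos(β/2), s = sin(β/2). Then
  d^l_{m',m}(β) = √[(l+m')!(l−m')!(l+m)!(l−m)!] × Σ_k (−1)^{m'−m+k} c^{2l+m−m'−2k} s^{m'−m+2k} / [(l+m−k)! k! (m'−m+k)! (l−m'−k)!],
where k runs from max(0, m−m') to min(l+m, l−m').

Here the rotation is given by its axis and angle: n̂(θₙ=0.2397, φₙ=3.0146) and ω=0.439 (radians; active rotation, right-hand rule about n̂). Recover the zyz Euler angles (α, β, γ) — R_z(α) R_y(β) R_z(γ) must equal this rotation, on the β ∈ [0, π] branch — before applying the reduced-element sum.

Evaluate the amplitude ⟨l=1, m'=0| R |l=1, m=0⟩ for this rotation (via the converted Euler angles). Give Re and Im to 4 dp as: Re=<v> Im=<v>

Axis–angle → zyz. n̂ = (sinθₙcosφₙ, sinθₙsinφₙ, cosθₙ) = (-0.235499, +0.030069, +0.971409), ω = 0.4390.
R = I cosω + sinω [n̂]ₓ + (1−cosω) n̂n̂ᵀ gives
  R = [+0.910436, -0.413554, -0.008912; +0.412211, +0.905263, +0.102865; -0.034472, -0.097326, +0.994655]
β = atan2(√(R₁₃²+R₂₃²), R₃₃) = 0.103435; α = atan2(R₂₃, R₁₃) mod 2π = 1.657219; γ = atan2(R₃₂, −R₃₁) mod 2π = 5.052797
First d^1_{0,0}(β=0.1034), then the phase factors e^{-i(0)α} and e^{-i(0)γ}:
Half-angle: c=0.998663, s=0.051694. N=√(1·1·1·1)=1.000000
k: max(0,(0)−(0))=0 … min(1+(0),1−(0))=1
  k=0: (−1)^0·1.0000/(1)·0.9987^2·0.0517^0 = +0.997328
  k=1: (−1)^1·1.0000/(1)·0.9987^0·0.0517^2 = -0.002672
d^1_{0,0}(0.1034) = +0.997328 -0.002672 = +0.994655
D = (+1.000000+0.000000i)·(+0.994655)·(+1.000000+0.000000i) = +0.994655+0.000000i

Re=0.9947 Im=0.0000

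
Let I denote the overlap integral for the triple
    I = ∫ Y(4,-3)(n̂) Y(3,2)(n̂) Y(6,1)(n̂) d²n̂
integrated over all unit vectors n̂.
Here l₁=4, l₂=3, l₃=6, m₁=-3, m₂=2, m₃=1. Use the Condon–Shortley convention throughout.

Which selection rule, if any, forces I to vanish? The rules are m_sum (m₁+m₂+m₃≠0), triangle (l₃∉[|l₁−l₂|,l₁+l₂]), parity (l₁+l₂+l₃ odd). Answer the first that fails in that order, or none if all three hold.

parity

azimuthal sum: -3 + 2 + 1 = 0  ✓
1 ≤ 6 ≤ 7 (triangle on l)  ✓
L = 4 + 3 + 6 = 13 (odd)  ✗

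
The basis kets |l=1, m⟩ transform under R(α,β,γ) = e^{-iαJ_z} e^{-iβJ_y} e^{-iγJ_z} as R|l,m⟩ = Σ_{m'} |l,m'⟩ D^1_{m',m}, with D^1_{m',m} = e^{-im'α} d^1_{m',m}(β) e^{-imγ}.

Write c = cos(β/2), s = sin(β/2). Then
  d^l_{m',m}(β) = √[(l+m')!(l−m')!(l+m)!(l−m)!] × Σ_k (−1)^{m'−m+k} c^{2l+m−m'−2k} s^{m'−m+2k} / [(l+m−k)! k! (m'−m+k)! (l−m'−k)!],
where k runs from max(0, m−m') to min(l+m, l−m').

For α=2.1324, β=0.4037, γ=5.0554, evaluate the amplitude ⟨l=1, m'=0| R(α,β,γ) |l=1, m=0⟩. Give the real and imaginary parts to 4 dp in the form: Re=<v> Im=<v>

D^1_{0,0}(2.1324,0.4037,5.0554) = e^{-i·0·2.1324}·d^1_{0,0}(0.4037)·e^{-i·0·5.0554}. Compute d first:
With c≡cos(β/2)=0.979697 and s≡sin(β/2)=0.200482, N=[1·1·1·1]^{1/2}=1.000000
Admissible k: 0..1 (factorial args all ≥0)
  k=0: (−1)^0·1.0000/(1)·0.9797^2·0.2005^0 = +0.959807
  k=1: (−1)^1·1.0000/(1)·0.9797^0·0.2005^2 = -0.040193
d^1_{0,0}(0.4037) = +0.959807 -0.040193 = +0.919614
Phases: e^{-i·(0)·2.1324}=+1.000000+0.000000i, e^{-i·(0)·5.0554}=+1.000000+0.000000i ⇒ D=+0.919614+0.000000i

Re=0.9196 Im=0.0000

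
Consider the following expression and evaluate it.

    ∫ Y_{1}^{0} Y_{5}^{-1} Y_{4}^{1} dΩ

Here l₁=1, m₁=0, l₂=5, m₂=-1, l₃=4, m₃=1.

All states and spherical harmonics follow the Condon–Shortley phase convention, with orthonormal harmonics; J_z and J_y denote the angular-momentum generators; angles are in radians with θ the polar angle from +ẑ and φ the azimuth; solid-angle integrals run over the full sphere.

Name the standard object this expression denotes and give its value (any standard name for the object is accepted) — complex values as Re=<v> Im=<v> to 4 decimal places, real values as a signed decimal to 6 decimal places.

This is a Gaunt coefficient — the integral of a triple product of spherical harmonics over the sphere.
Checks pass: Σm=0; 10 even; l₃=4∈[4,6].
(2·1+1)(2·5+1)(2·4+1) = 297
Δ: 2! 0! 8! / 11! → 1/495
sum: t=1:−1/576 = -1/576
3j²(1 5 4; 0 0 0) = Δ·Π!·Σ² = 5/99  (sign -1)
sum: t=1:−1/720 = -1/720
3j²(1 5 4; 0 -1 1) = Δ·Π!·Σ² = 8/165  (sign +1)
combine: 4πI² = 297·5/99·8/165 = 8/11
take √, sign -1: I = -0.24057125

Gaunt coefficient, -0.240571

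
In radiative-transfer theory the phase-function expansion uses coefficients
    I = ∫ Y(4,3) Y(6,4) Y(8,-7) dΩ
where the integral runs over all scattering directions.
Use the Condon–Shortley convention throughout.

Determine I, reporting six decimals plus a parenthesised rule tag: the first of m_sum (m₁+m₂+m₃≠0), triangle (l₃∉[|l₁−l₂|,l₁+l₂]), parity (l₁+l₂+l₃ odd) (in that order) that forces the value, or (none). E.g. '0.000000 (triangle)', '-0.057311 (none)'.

Rules hold: Σm=0, L=18 even, 2≤8≤10.
N = 9·13·17 = 1989
Δ = 2!·6!·10!/19! = 1/23279256
Racah Σ t=0..2: t=0:+1/1658880 t=1:−1/518400 t=2:+1/1658880 = -1/1382400
⇒ 3j(4 6 8; 0 0 0)² = 504/46189, sgn -1
Racah Σ t=0..1: t=0:+1/870912000 t=1:−1/261273600 = -1/373248000
⇒ 3j(4 6 8; 3 4 -7)² = 343/23256, sgn +1
4πI² = N·(3j₀)²·(3jₘ)² = 21609/67507
I = -1·√(0.3201/4π) = -0.15960188
No selection rule forces the value: the integral is nonzero (none).

-0.159602 (none)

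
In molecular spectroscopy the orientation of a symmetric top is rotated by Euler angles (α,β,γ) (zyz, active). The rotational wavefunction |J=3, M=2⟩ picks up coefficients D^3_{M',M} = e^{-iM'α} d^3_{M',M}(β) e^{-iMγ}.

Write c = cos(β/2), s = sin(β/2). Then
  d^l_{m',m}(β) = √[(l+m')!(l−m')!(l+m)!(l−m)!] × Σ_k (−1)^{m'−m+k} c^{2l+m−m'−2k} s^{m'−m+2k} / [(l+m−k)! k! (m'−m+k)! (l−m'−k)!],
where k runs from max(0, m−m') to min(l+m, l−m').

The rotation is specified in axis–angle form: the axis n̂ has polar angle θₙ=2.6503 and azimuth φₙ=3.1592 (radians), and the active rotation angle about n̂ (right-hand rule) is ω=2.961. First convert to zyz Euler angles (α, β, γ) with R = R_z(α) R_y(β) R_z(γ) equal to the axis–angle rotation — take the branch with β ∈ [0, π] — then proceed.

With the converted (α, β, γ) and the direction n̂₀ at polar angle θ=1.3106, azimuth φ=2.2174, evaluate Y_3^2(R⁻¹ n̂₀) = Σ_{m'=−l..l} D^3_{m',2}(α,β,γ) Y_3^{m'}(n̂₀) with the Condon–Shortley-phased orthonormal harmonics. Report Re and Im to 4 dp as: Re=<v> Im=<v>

Re=0.1571 Im=0.1908

Axis–angle → zyz. n̂ = (sinθₙcosφₙ, sinθₙsinφₙ, cosθₙ) = (-0.471693, -0.008306, -0.881724), ω = 2.9610.
R = I cosω + sinω [n̂]ₓ + (1−cosω) n̂n̂ᵀ gives
  R = [-0.542367, +0.166141, +0.823550; -0.150597, -0.983601, +0.099250; +0.826534, -0.070194, +0.558493]
β = atan2(√(R₁₃²+R₂₃²), R₃₃) = 0.978228; α = atan2(R₂₃, R₁₃) mod 2π = 0.119937; γ = atan2(R₃₂, −R₃₁) mod 2π = 3.226315
Need the full column D^3_{m',2} for m'=−3..3 at α=0.1199, β=0.9782, γ=3.2263.
cos(β/2)=0.882749, sin(β/2)=0.469844
d^3_{-3,2}: single k=5 term ⇒ +0.049509;  D = +0.048614+0.009368i
d^3_{-2,2}: k∈[4..5] ⇒ +0.189872 -0.010758 = +0.179114;  D = +0.178670+0.012604i
d^3_{-1,2}: k∈[3..4] ⇒ +0.451236 -0.063916 = +0.387320;  D = +0.386846-0.019167i
d^3_{0,2}: k∈[2..3] ⇒ +0.734206 -0.207994 = +0.526212;  D = +0.518676-0.088738i
d^3_{1,2}: k∈[1..2] ⇒ +0.796418 -0.451236 = +0.345182;  D = +0.330830-0.098501i
d^3_{2,2}: k∈[0..1] ⇒ +0.473178 -0.670235 = -0.197057;  D = -0.180779+0.078426i
d^3_{3,2}: single k=0 term ⇒ -0.616903;  D = -0.532500+0.311468i
Y_3^{m'}(θ=1.3106,φ=2.2174) and Σ D·Y over m':
  (+0.0486+0.0094i)·(+0.3511-0.1358i)  (+0.1787+0.0126i)·(-0.0673+0.2361i)  (+0.3868-0.0192i)·(+0.1259+0.1668i)  (+0.5187-0.0887i)·(-0.2562+0.0000i)  (+0.3308-0.0985i)·(-0.1259+0.1668i)  (-0.1808+0.0784i)·(-0.0673-0.2361i)  (-0.5325+0.3115i)·(-0.3511-0.1358i)
Y_3^2(R⁻¹ n̂) = +0.157077+0.190792i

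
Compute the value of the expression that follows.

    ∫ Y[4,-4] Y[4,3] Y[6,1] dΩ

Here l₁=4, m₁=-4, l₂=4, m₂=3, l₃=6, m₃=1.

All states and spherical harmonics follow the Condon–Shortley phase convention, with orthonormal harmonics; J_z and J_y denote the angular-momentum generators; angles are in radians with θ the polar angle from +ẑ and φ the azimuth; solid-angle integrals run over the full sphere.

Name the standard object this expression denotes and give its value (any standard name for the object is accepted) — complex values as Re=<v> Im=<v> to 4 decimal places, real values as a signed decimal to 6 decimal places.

Gaunt coefficient, +0.065188

This is a Gaunt coefficient — the integral of a triple product of spherical harmonics over the sphere.
Checks pass: Σm=0; 14 even; l₃=6∈[0,8].
(2·4+1)(2·4+1)(2·6+1) = 1053
Δ: 2! 6! 6! / 15! → 1/1261260
sum: t=0:+1/4608 t=1:−1/1296 t=2:+1/4608 = -7/20736
3j²(4 4 6; 0 0 0) = Δ·Π!·Σ² = 20/1287  (sign -1)
sum: t=2:+1/172800 = 1/172800
3j²(4 4 6; -4 3 1) = Δ·Π!·Σ² = 7/2145  (sign -1)
combine: 4πI² = 1053·20/1287·7/2145 = 84/1573
take √, sign +1: I = 0.06518840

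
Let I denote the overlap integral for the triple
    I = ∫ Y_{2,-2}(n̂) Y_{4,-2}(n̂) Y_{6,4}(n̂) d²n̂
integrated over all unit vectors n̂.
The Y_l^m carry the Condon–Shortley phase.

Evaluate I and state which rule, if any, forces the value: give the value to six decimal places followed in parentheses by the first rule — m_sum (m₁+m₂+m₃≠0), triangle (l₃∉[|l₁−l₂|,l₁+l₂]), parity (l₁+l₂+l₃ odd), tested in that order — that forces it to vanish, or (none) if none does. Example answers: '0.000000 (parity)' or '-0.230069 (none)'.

m-sum 0 ✓  L=12 even ✓  2≤6≤6 ✓
Π(2lᵢ+1) = 5×9×13 = 585
triangle coeff Δ(2,4,6) = 1/6435
Σ_t [0,0]: t=0:+1/2304 = 1/2304
(3j)²=5/143 [(2 4 6; 0 0 0)], sign=+1
Σ_t [0,0]: t=0:+1/34560 = 1/34560
(3j)²=14/429 [(2 4 6; -2 -2 4)], sign=+1
⇒ 4πI² = 1050/1573
I = (+1)√(1050/1573/(4π)) = 0.23047581
No selection rule forces the value: the integral is nonzero (none).

0.230476 (none)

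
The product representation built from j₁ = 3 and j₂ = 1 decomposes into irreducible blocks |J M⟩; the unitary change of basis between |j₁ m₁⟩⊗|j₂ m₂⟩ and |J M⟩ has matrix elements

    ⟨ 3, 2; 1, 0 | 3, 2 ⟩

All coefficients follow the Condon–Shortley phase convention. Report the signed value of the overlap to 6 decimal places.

+0.577350  (= +√(1/3))

triangle: 1!×5!×1!/8! = 120/40320
(j±m)!: 5!×1!×1!×1!×5!×1! = 14400
prefactor² = (2J+1)×Δ×N² = 300
  k=0: +1/(0!×1!×1!×1!×4!×0!) = 1/24
  k=1: −1/(1!×0!×0!×0!×5!×1!) = -1/120
Σ = 1/30  ⇒  CG² = 300×(1/30)² = 1/3
CG = +√(1/3) = +0.577350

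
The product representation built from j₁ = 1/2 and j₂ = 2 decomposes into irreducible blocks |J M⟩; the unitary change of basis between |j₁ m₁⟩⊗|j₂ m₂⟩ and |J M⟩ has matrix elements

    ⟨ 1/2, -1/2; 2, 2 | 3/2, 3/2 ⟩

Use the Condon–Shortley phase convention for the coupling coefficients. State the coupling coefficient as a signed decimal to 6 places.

triangle: 1!×0!×3!/5! = 6/120
(j±m)!: 0!×1!×4!×0!×3!×0! = 144
prefactor² = (2J+1)×Δ×N² = 144/5
  k=1: −1/(1!×0!×0!×3!×0!×0!) = -1/6
Σ = -1/6  ⇒  CG² = 144/5×(-1/6)² = 4/5
CG = −√(4/5) = -0.894427

−√(4/5) = -0.894427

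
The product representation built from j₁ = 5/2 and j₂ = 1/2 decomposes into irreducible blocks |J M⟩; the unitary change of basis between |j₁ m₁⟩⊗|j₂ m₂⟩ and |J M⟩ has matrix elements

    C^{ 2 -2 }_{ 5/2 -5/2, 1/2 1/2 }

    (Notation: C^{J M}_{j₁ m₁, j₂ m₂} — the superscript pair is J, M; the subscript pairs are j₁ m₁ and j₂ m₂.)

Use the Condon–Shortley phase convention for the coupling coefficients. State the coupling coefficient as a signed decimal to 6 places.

triangle: 1!×4!×0!/6! = 24/720
(j±m)!: 0!×5!×1!×0!×0!×4! = 2880
prefactor² = (2J+1)×Δ×N² = 480
  k=1: −1/(1!×0!×4!×0!×0!×0!) = -1/24
Σ = -1/24  ⇒  CG² = 480×(-1/24)² = 5/6
CG = −√(5/6) = -0.912871

−√(5/6) = -0.912871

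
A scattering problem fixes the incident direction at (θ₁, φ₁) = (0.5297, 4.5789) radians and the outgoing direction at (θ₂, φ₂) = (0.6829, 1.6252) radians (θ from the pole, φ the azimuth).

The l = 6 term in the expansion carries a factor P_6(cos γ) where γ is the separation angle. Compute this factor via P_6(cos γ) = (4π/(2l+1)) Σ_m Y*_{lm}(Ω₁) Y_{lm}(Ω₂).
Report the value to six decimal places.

0.232692

Expand P_6 via completeness: Σ_{m} conj(Y_{6,m}) at Ω₁ times Y_{6,m} at Ω₂ —
  [-6]  conj(Y_{6,-6})(Ω₁) = (-0.005595, 0.005772) ; Y_{6,-6}(Ω₂) = (-0.028895, 0.009782) ; Δ = (0.000105, -0.000222)
  [-5]  conj(Y_{6,-5})(Ω₁) = (-0.029439, -0.037354) ; Y_{6,-5}(Ω₂) = (-0.034903, -0.125131) ; Δ = (-0.003647, 0.004987)
  [-4]  conj(Y_{6,-4})(Ω₁) = (0.143961, -0.085116) ; Y_{6,-4}(Ω₂) = (0.310445, -0.068644) ; Δ = (0.038849, -0.036306)
  [-3]  conj(Y_{6,-3})(Ω₁) = (0.146763, 0.346676) ; Y_{6,-3}(Ω₂) = (0.074683, 0.453516) ; Δ = (-0.146262, 0.092450)
  [-2]  conj(Y_{6,-2})(Ω₁) = (-0.472921, 0.129347) ; Y_{6,-2}(Ω₂) = (-0.273152, 0.029839) ; Δ = (0.125320, -0.049443)
  [-1]  conj(Y_{6,-1})(Ω₁) = (-0.022952, -0.170920) ; Y_{6,-1}(Ω₂) = (0.012094, 0.222076) ; Δ = (0.037680, -0.007164)
  [+0]  conj(Y_{6,0})(Ω₁) = (-0.387579, -0.000000) ; Y_{6,0}(Ω₂) = (-0.352528, 0.000000) ; Δ = (0.136633, 0.000000)
  [+1]  conj(Y_{6,1})(Ω₁) = (0.022952, -0.170920) ; Y_{6,1}(Ω₂) = (-0.012094, 0.222076) ; Δ = (0.037680, 0.007164)
  [+2]  conj(Y_{6,2})(Ω₁) = (-0.472921, -0.129347) ; Y_{6,2}(Ω₂) = (-0.273152, -0.029839) ; Δ = (0.125320, 0.049443)
  [+3]  conj(Y_{6,3})(Ω₁) = (-0.146763, 0.346676) ; Y_{6,3}(Ω₂) = (-0.074683, 0.453516) ; Δ = (-0.146262, -0.092450)
  [+4]  conj(Y_{6,4})(Ω₁) = (0.143961, 0.085116) ; Y_{6,4}(Ω₂) = (0.310445, 0.068644) ; Δ = (0.038849, 0.036306)
  [+5]  conj(Y_{6,5})(Ω₁) = (0.029439, -0.037354) ; Y_{6,5}(Ω₂) = (0.034903, -0.125131) ; Δ = (-0.003647, -0.004987)
  [+6]  conj(Y_{6,6})(Ω₁) = (-0.005595, -0.005772) ; Y_{6,6}(Ω₂) = (-0.028895, -0.009782) ; Δ = (0.000105, 0.000222)
Total Σ_m = (0.240722, -0.000000). Multiply by 0.966644: (0.232692, -0.000000). P_6(cos γ) = 0.232692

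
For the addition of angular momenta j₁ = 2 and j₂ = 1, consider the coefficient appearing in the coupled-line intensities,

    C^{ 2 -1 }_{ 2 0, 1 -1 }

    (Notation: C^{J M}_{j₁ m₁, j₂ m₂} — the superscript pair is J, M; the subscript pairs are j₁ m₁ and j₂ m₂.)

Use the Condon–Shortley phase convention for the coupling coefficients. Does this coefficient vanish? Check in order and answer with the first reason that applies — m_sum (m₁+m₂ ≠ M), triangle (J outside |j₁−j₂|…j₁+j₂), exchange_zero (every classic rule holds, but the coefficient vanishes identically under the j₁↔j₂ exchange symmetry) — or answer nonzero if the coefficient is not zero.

nonzero

m-sum: m₁+m₂ = 0+(-1) = -1, M = -1  ✓
triangle: |j₁−j₂| = 1 ≤ J = 2 ≤ j₁+j₂ = 3  ✓
exchange: j₁≠j₂ or m₁≠m₂ — the exchange symmetry imposes no constraint here
value check: CG = +√(1/2) = +0.707107 ≠ 0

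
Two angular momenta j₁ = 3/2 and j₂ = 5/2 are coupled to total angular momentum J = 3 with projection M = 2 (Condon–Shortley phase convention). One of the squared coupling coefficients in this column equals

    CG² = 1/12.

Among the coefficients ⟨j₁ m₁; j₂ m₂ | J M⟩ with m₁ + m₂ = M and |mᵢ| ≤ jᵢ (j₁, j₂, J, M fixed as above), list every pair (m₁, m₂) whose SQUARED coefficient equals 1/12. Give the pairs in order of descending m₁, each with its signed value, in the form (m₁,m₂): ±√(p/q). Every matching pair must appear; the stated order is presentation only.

(1/2,3/2): −√(1/12)

Admissible pairs with m₁+m₂ = M = 2: (-1/2,5/2), (1/2,3/2), (3/2,1/2)
  (m₁,m₂)=(3/2,1/2): CG² = 1/2, CG = +√(1/2)
  (m₁,m₂)=(1/2,3/2): CG² = 1/12, CG = −√(1/12)   ← matches the target
  (m₁,m₂)=(-1/2,5/2): CG² = 5/12, CG = −√(5/12)
Pairs with CG² = 1/12: (1/2,3/2): −√(1/12)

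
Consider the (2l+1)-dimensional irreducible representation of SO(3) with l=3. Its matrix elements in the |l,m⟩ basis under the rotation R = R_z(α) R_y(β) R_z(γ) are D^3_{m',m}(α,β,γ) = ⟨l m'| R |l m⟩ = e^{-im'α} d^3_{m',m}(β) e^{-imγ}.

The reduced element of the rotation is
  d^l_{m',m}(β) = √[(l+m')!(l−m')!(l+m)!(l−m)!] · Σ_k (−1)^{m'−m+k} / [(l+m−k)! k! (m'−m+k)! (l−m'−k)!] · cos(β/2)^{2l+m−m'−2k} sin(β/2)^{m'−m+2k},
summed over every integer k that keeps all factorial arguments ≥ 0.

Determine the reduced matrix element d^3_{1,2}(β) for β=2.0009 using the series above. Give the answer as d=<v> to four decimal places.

d^3_{1,2}(β=2.0009) via the finite sum:
With c≡cos(β/2)=0.539924 and s≡sin(β/2)=0.841714, N=[24·2·120·1]^{1/2}=75.894664
The bounds max(0,m−m')=1 and min(l+m,l−m')=2 give 2 terms
  k=1: (−1)^0·75.8947/(24)·0.5399^5·0.8417^1 = +0.122131
  k=2: (−1)^1·75.8947/(12)·0.5399^3·0.8417^3 = -0.593637
d^3_{1,2}(2.0009) = +0.122131 -0.593637 = -0.471505

d=-0.4715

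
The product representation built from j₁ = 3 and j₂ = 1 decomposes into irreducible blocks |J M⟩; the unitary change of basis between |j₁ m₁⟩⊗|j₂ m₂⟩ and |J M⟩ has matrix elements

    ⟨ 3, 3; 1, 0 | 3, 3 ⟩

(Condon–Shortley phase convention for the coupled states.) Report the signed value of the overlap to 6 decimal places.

triangle: 1!·5!·1!/8! = 120/40320
(j±m)!: 6!·0!·1!·1!·6!·0! = 518400
prefactor² = (2J+1)·Δ·N² = 10800
  k=0: +1/(0!·1!·0!·1!·5!·0!) = 1/120
Σ = 1/120  ⇒  CG² = 10800·(1/120)² = 3/4
CG = +√(3/4) = +0.866025

+0.866025  (= +√(3/4))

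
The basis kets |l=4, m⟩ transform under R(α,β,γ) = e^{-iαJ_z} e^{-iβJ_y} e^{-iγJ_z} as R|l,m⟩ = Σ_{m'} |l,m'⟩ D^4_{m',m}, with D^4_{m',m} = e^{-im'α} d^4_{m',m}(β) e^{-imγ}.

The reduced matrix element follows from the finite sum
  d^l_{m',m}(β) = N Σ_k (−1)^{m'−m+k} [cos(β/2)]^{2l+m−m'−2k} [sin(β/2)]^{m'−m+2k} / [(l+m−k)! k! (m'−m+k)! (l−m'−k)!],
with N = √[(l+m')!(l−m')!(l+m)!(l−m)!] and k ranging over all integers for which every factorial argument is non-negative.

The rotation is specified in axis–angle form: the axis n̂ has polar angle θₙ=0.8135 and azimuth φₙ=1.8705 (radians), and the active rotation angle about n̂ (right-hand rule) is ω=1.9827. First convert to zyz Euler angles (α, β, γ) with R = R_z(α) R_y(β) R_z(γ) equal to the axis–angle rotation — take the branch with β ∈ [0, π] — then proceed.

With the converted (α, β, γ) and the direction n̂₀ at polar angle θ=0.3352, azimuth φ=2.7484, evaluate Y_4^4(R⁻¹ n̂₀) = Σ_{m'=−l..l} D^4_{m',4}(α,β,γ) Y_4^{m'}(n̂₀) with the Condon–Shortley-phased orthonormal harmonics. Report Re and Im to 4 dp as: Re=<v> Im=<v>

Axis–angle → zyz. n̂ = (sinθₙcosφₙ, sinθₙsinφₙ, cosθₙ) = (-0.214548, +0.694303, +0.686959), ω = 1.9827.
R = I cosω + sinω [n̂]ₓ + (1−cosω) n̂n̂ᵀ gives
  R = [-0.335895, -0.838100, +0.429840; +0.420904, +0.274695, +0.864513; -0.842623, +0.471307, +0.260491]
β = atan2(√(R₁₃²+R₂₃²), R₃₃) = 1.307266; α = atan2(R₂₃, R₁₃) mod 2π = 1.109388; γ = atan2(R₃₂, −R₃₁) mod 2π = 0.509980
Need the full column D^4_{m',4} for m'=−4..4 at α=1.1094, β=1.3073, γ=0.5100.
cos(β/2)=0.793880, sin(β/2)=0.608074
d^4_{-4,4}: single k=8 term ⇒ +0.018692;  D = -0.013753+0.012658i
d^4_{-3,4}: single k=7 term ⇒ +0.069024;  D = +0.019244+0.066286i
d^4_{-2,4}: single k=6 term ⇒ +0.168589;  D = +0.165900+0.029992i
d^4_{-1,4}: single k=5 term ⇒ +0.311274;  D = +0.185957-0.249622i
d^4_{0,4}: single k=4 term ⇒ +0.454355;  D = -0.205417-0.405269i
d^4_{1,4}: single k=3 term ⇒ +0.530565;  D = -0.530549+0.004094i
d^4_{2,4}: single k=2 term ⇒ +0.489803;  D = -0.214675+0.440252i
d^4_{3,4}: single k=1 term ⇒ +0.341811;  D = +0.208406+0.270928i
d^4_{4,4}: single k=0 term ⇒ +0.157775;  D = +0.154807-0.030461i
Y_4^{m'}(θ=0.3352,φ=2.7484) and Σ D·Y over m':
  (-0.0138+0.0127i)·(-0.0000+0.0052i)  (+0.0192+0.0663i)·(-0.0160-0.0389i)  (+0.1659+0.0300i)·(+0.1341+0.1343i)  (+0.1860-0.2496i)·(-0.4402-0.1826i)  (-0.2054-0.4053i)·(+0.4317+0.0000i)  (-0.5305+0.0041i)·(+0.4402-0.1826i)  (-0.2147+0.4403i)·(+0.1341-0.1343i)  (+0.2084+0.2709i)·(+0.0160-0.0389i)  (+0.1548-0.0305i)·(-0.0000-0.0052i)
Y_4^4(R⁻¹ n̂) = -0.384403+0.107338i

Re=-0.3844 Im=0.1073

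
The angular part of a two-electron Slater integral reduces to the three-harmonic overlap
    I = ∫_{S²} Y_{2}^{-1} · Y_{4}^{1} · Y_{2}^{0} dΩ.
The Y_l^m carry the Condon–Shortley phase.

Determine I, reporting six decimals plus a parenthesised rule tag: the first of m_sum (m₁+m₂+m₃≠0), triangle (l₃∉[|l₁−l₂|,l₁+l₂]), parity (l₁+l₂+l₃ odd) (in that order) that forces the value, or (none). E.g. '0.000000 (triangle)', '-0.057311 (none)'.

-0.220728 (none)

m-sum 0 ✓  L=8 even ✓  2≤2≤6 ✓
Π(2lᵢ+1) = 5×9×5 = 225
triangle coeff Δ(2,4,2) = 1/630
Σ_t [2,2]: t=2:+1/16 = 1/16
(3j)²=2/35 [(2 4 2; 0 0 0)], sign=+1
Σ_t [3,3]: t=3:−1/24 = -1/24
(3j)²=1/21 [(2 4 2; -1 1 0)], sign=-1
⇒ 4πI² = 30/49
I = (-1)√(30/49/(4π)) = -0.22072812
No selection rule forces the value: the integral is nonzero (none).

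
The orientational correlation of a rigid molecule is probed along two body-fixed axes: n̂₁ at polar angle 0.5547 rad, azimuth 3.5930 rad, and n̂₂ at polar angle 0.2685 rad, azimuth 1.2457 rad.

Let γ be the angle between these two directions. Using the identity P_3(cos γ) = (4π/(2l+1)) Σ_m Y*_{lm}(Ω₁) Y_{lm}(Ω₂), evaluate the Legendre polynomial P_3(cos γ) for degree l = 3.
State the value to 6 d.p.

-0.142842

Summing Y*_{l m}(θ₁,φ₁)·Y_{l m}(θ₂,φ₂) over m ∈ [−3, 3]; prefactor 4π/(2·3+1) = 1.795196:
  term(m=-3) = +0.000345+0.000327i   from Y*(Ω₁)=-0.013099-0.059534i, Y(Ω₂)=-0.006449+0.004369i
  term(m=-2) = -0.000297-0.016709i   from Y*(Ω₁)=+0.149270+0.189196i, Y(Ω₂)=-0.055198-0.041978i
  term(m=-1) = -0.097488+0.099238i   from Y*(Ω₁)=-0.400221-0.194024i, Y(Ω₂)=+0.099899-0.296388i
  term(m=+0) = +0.115313+0.000000i   from Y*(Ω₁)=+0.194456-0.000000i, Y(Ω₂)=+0.593002+0.000000i
  term(m=+1) = -0.097488-0.099238i   from Y*(Ω₁)=+0.400221-0.194024i, Y(Ω₂)=-0.099899-0.296388i
  term(m=+2) = -0.000297+0.016709i   from Y*(Ω₁)=+0.149270-0.189196i, Y(Ω₂)=-0.055198+0.041978i
  term(m=+3) = +0.000345-0.000327i   from Y*(Ω₁)=+0.013099-0.059534i, Y(Ω₂)=+0.006449+0.004369i
Σ over m = -0.079569-0.000000i; ×(4π/7) → -0.142842-0.000000i. Real part: -0.142842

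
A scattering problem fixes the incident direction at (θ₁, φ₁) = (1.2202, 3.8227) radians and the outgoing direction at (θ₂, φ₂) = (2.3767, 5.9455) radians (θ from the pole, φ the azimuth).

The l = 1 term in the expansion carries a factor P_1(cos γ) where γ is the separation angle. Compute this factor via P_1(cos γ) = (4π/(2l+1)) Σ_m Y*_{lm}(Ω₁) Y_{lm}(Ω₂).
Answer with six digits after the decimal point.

Term-by-term m-sum for l=1 (normalisation 4π/3 = 4.188790):
  term(m=-1) = (-0.040708, -0.066098)   from Y*(Ω₁)=(-0.252078, -0.204308), Y(Ω₂)=(0.225729, 0.079261)
  term(m=+0) = (-0.059156, 0.000000)   from Y*(Ω₁)=(0.167814, -0.000000), Y(Ω₂)=(-0.352506, 0.000000)
  term(m=+1) = (-0.040708, 0.066098)   from Y*(Ω₁)=(0.252078, -0.204308), Y(Ω₂)=(-0.225729, 0.079261)
Total Σ_m = (-0.140571, 0.000000). Multiply by 4.188790: (-0.588822, 0.000000). P_1(cos γ) = -0.588822

-0.588822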